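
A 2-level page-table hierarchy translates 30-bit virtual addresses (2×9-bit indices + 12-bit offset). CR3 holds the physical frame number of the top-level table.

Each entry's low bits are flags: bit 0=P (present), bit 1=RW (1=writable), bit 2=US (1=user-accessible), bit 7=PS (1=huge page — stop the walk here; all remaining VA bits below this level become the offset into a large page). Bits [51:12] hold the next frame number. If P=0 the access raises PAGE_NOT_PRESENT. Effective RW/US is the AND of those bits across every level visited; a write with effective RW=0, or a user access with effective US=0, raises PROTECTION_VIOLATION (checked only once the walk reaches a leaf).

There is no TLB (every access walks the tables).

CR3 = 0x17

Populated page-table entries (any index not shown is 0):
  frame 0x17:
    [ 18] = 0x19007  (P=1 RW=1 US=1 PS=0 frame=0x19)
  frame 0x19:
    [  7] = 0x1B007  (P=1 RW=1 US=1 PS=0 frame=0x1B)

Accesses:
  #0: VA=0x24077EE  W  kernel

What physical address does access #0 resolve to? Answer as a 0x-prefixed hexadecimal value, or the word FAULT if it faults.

Trace:
#0 VA=0x24077EE (w,kernel):
  L0: frame=0x17 idx=18 entry=0x19007 [P=1 RW=1 US=1 PS=0]
  L1: frame=0x19 idx=7 entry=0x1B007 [P=1 RW=1 US=1 PS=0]
  ✓ 0x1B7EE  — 2 lookups

Access #0 PA: 0x1B7EE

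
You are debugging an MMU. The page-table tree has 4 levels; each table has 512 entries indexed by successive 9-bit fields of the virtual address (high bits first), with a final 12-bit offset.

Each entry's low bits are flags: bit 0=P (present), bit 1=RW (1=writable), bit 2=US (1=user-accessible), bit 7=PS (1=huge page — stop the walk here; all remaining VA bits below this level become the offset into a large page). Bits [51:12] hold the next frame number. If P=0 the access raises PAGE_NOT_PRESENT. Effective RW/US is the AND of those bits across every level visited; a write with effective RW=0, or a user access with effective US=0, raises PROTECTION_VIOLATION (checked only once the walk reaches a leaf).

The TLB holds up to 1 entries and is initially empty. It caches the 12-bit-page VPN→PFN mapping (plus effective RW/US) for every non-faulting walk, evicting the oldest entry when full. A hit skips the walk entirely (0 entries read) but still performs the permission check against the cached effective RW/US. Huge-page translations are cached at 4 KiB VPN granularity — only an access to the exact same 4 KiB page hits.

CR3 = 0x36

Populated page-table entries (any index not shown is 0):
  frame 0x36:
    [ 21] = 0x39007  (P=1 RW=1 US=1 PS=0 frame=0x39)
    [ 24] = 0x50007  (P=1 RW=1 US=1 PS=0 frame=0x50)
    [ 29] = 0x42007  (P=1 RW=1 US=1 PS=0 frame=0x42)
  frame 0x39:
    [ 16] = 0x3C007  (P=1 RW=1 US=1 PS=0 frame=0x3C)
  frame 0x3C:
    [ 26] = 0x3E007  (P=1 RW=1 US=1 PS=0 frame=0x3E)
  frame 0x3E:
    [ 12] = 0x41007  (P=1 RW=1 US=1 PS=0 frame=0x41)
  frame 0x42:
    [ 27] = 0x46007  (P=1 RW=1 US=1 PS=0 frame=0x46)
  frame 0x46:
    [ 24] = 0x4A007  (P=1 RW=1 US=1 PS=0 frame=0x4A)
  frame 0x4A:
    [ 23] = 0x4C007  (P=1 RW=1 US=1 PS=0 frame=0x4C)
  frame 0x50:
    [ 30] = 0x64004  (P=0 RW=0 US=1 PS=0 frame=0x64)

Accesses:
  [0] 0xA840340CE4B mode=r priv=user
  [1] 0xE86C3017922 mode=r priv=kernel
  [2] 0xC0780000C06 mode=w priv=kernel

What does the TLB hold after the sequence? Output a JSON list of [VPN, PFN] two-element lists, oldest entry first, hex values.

Per-access translation:
#0 VA=0xA840340CE4B (r,user):
  [0] read 0x36 idx=21: raw=0x39007 flags P=1 W=1 U=1 S=0
  [1] read 0x39 idx=16: raw=0x3C007 flags P=1 W=1 U=1 S=0
  [2] read 0x3C idx=26: raw=0x3E007 flags P=1 W=1 U=1 S=0
  [3] read 0x3E idx=12: raw=0x41007 flags P=1 W=1 U=1 S=0
  → PA=0x41E4B  (4 entries read)
#1 VA=0xE86C3017922 (r,kernel):
  [0] read 0x36 idx=29: raw=0x42007 flags P=1 W=1 U=1 S=0
  [1] read 0x42 idx=27: raw=0x46007 flags P=1 W=1 U=1 S=0
  [2] read 0x46 idx=24: raw=0x4A007 flags P=1 W=1 U=1 S=0
  [3] read 0x4A idx=23: raw=0x4C007 flags P=1 W=1 U=1 S=0
  → PA=0x4C922  (4 entries read)
#2 VA=0xC0780000C06 (w,kernel):
  [0] read 0x36 idx=24: raw=0x50007 flags P=1 W=1 U=1 S=0
  [1] read 0x50 idx=30: raw=0x64004 flags P=0 W=0 U=1 S=0
  ✗ PAGE_NOT_PRESENT  [2 reads]

TLB: [["0xE86C3017", "0x4C"]]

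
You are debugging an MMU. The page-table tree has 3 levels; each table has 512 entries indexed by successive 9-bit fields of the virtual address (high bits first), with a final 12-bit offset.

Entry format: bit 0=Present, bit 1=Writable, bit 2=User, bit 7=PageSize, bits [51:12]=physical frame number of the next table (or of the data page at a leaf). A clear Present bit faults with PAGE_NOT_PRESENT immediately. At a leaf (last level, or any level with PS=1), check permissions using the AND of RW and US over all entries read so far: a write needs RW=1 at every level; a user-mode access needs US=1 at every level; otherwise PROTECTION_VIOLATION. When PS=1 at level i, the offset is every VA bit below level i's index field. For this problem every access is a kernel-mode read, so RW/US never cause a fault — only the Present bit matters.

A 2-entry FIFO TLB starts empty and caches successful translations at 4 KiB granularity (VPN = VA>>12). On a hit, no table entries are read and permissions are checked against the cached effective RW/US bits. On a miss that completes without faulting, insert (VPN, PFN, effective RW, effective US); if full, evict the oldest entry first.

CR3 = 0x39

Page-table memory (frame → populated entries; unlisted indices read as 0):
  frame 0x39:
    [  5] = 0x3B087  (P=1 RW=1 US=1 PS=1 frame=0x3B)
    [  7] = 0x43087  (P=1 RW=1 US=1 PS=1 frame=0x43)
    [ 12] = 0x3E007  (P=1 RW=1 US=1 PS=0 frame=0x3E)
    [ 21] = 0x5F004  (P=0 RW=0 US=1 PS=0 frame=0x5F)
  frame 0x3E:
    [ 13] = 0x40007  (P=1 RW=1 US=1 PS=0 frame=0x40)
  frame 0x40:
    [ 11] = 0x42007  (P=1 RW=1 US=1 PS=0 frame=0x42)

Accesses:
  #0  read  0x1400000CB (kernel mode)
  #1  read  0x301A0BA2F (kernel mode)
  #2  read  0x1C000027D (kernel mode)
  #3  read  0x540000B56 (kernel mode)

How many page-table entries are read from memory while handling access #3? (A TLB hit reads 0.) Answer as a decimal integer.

Trace:
#0 VA=0x1400000CB (r,kernel):
  L0: frame=0x39 idx=5 entry=0x3B087 [P=1 RW=1 US=1 PS=1]
  ⇒ phys 0x3B0CB (huge @L0)  [1 reads]
#1 VA=0x301A0BA2F (r,kernel):
  L0: frame=0x39 idx=12 entry=0x3E007 [P=1 RW=1 US=1 PS=0]
  L1: frame=0x3E idx=13 entry=0x40007 [P=1 RW=1 US=1 PS=0]
  L2: frame=0x40 idx=11 entry=0x42007 [P=1 RW=1 US=1 PS=0]
  ⇒ phys 0x42A2F  [3 reads]
#2 VA=0x1C000027D (r,kernel):
  L0: frame=0x39 idx=7 entry=0x43087 [P=1 RW=1 US=1 PS=1]
  ⇒ phys 0x4327D (huge @L0)  [1 reads]
#3 VA=0x540000B56 (r,kernel):
  L0: frame=0x39 idx=21 entry=0x5F004 [P=0 RW=0 US=1 PS=0]
  → PAGE_NOT_PRESENT  (1 entries read)

Entries read for #3: 1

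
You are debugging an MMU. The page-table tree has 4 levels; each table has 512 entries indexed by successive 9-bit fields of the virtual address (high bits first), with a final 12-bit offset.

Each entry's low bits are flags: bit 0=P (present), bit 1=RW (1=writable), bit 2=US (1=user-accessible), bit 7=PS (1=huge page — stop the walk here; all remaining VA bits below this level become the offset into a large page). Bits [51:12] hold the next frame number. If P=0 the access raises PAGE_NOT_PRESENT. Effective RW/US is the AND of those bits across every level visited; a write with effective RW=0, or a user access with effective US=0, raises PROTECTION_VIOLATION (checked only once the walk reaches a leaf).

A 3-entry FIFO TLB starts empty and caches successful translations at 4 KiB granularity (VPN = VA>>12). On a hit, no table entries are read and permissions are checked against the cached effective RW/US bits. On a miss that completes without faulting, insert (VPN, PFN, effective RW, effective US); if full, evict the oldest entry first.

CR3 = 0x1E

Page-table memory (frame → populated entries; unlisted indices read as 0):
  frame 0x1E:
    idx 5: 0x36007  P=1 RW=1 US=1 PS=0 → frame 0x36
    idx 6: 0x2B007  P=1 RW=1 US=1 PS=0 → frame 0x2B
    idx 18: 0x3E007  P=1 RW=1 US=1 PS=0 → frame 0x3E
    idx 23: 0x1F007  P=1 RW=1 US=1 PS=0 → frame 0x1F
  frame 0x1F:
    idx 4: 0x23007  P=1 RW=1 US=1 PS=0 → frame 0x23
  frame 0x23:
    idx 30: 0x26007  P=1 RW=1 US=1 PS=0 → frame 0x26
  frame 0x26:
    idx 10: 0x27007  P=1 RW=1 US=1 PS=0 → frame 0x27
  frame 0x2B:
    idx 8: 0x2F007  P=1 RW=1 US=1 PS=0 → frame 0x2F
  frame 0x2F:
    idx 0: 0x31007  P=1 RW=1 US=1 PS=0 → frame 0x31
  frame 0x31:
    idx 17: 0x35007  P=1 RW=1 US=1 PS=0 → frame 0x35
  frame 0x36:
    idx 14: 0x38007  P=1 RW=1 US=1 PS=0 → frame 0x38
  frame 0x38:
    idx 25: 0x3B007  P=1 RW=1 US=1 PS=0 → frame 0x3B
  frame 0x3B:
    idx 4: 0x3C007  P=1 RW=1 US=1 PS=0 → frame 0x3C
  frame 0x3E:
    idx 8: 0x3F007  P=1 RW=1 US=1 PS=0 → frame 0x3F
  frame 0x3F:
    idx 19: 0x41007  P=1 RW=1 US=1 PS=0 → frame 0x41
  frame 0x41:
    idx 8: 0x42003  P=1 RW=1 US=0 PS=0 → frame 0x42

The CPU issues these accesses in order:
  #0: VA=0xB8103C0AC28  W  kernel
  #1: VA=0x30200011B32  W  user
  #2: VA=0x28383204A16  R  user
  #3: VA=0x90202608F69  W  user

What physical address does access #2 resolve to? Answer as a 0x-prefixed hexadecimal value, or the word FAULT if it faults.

Per-access translation:
#0 VA=0xB8103C0AC28 (w,kernel):
  L0: frame=0x1E idx=23 entry=0x1F007 [P=1 RW=1 US=1 PS=0]
  L1: frame=0x1F idx=4 entry=0x23007 [P=1 RW=1 US=1 PS=0]
  L2: frame=0x23 idx=30 entry=0x26007 [P=1 RW=1 US=1 PS=0]
  L3: frame=0x26 idx=10 entry=0x27007 [P=1 RW=1 US=1 PS=0]
  → PA=0x27C28  (4 entries read)
#1 VA=0x30200011B32 (w,user):
  L0: frame=0x1E idx=6 entry=0x2B007 [P=1 RW=1 US=1 PS=0]
  L1: frame=0x2B idx=8 entry=0x2F007 [P=1 RW=1 US=1 PS=0]
  L2: frame=0x2F idx=0 entry=0x31007 [P=1 RW=1 US=1 PS=0]
  L3: frame=0x31 idx=17 entry=0x35007 [P=1 RW=1 US=1 PS=0]
  → PA=0x35B32  (4 entries read)
#2 VA=0x28383204A16 (r,user):
  L0: frame=0x1E idx=5 entry=0x36007 [P=1 RW=1 US=1 PS=0]
  L1: frame=0x36 idx=14 entry=0x38007 [P=1 RW=1 US=1 PS=0]
  L2: frame=0x38 idx=25 entry=0x3B007 [P=1 RW=1 US=1 PS=0]
  L3: frame=0x3B idx=4 entry=0x3C007 [P=1 RW=1 US=1 PS=0]
  → PA=0x3CA16  (4 entries read)
#3 VA=0x90202608F69 (w,user):
  L0: frame=0x1E idx=18 entry=0x3E007 [P=1 RW=1 US=1 PS=0]
  L1: frame=0x3E idx=8 entry=0x3F007 [P=1 RW=1 US=1 PS=0]
  L2: frame=0x3F idx=19 entry=0x41007 [P=1 RW=1 US=1 PS=0]
  L3: frame=0x41 idx=8 entry=0x42003 [P=1 RW=1 US=0 PS=0]
  ⇒ fault: PROTECTION_VIOLATION  — 4 lookups

Access #2 PA: 0x3CA16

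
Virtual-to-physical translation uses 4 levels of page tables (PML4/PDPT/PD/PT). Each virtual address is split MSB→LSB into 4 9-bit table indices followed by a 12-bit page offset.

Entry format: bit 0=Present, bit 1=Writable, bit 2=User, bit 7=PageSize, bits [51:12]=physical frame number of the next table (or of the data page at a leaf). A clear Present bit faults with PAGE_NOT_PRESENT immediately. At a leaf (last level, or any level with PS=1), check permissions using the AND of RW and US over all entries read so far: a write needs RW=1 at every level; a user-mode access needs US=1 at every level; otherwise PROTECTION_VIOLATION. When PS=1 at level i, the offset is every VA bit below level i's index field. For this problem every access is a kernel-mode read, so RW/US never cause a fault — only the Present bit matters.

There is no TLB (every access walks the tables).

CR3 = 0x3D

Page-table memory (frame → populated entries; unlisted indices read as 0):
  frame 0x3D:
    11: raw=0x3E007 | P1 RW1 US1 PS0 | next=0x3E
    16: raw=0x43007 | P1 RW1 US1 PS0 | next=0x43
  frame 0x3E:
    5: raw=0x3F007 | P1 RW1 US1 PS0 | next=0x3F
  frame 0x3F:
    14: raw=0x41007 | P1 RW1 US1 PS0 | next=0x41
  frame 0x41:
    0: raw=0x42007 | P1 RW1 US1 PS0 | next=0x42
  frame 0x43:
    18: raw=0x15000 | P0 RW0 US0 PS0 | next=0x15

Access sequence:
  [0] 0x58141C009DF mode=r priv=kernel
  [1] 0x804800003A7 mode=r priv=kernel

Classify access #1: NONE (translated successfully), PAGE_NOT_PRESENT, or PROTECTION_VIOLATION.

Trace:
#0 VA=0x58141C009DF (r,kernel):
  L0 @0x3D[11] → 0x3E007  P=1,RW=1,US=1,PS=0
  L1 @0x3E[5] → 0x3F007  P=1,RW=1,US=1,PS=0
  L2 @0x3F[14] → 0x41007  P=1,RW=1,US=1,PS=0
  L3 @0x41[0] → 0x42007  P=1,RW=1,US=1,PS=0
  ⇒ phys 0x429DF  [4 reads]
#1 VA=0x804800003A7 (r,kernel):
  L0 @0x3D[16] → 0x43007  P=1,RW=1,US=1,PS=0
  L1 @0x43[18] → 0x15000  P=0,RW=0,US=0,PS=0
  → PAGE_NOT_PRESENT  (2 entries read)

Access #1 fault: PAGE_NOT_PRESENT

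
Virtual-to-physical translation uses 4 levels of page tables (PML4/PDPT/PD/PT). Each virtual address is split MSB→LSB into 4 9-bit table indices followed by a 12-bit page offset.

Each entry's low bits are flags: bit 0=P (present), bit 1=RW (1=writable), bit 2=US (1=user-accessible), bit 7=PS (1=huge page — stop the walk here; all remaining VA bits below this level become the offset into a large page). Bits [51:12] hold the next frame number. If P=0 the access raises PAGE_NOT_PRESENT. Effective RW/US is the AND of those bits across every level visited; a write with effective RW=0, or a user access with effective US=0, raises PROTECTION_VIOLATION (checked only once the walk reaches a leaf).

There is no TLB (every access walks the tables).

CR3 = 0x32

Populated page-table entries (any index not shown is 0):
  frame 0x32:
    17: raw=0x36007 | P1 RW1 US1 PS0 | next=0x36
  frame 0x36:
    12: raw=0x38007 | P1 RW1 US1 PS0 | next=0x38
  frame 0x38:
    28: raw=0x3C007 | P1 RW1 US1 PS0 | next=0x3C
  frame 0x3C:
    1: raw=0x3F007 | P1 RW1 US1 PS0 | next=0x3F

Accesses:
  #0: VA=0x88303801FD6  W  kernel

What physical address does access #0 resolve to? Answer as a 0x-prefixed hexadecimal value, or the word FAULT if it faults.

Trace:
#0 VA=0x88303801FD6 (w,kernel):
  L0: frame=0x32 idx=17 entry=0x36007 [P=1 RW=1 US=1 PS=0]
  L1: frame=0x36 idx=12 entry=0x38007 [P=1 RW=1 US=1 PS=0]
  L2: frame=0x38 idx=28 entry=0x3C007 [P=1 RW=1 US=1 PS=0]
  L3: frame=0x3C idx=1 entry=0x3F007 [P=1 RW=1 US=1 PS=0]
  ✓ 0x3FFD6  — 4 lookups

Access #0 PA: 0x3FFD6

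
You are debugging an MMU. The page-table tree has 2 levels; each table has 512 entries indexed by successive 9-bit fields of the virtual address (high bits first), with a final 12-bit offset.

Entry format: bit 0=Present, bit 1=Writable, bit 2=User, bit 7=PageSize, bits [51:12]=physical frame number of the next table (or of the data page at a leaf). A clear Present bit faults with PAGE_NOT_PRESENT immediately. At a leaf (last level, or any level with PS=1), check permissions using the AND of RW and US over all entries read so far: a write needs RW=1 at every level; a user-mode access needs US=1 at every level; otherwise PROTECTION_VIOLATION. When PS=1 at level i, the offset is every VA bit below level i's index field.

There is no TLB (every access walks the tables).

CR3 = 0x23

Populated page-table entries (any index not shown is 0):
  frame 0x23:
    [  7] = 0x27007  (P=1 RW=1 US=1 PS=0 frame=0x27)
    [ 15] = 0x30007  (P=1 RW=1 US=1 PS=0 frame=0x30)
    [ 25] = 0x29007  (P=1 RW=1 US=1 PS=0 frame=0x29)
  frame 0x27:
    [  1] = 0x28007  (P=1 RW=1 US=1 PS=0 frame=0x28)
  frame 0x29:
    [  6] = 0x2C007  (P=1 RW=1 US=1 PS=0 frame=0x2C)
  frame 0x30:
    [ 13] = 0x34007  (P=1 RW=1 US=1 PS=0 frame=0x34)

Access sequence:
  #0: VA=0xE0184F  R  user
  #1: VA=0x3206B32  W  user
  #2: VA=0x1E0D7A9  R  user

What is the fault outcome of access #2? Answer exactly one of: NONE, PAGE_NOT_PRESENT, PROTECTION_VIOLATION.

Per-access translation:
#0 VA=0xE0184F (r,user):
  L0: frame=0x23 idx=7 entry=0x27007 [P=1 RW=1 US=1 PS=0]
  L1: frame=0x27 idx=1 entry=0x28007 [P=1 RW=1 US=1 PS=0]
  ✓ 0x2884F  — 2 lookups
#1 VA=0x3206B32 (w,user):
  L0: frame=0x23 idx=25 entry=0x29007 [P=1 RW=1 US=1 PS=0]
  L1: frame=0x29 idx=6 entry=0x2C007 [P=1 RW=1 US=1 PS=0]
  ✓ 0x2CB32  — 2 lookups
#2 VA=0x1E0D7A9 (r,user):
  L0: frame=0x23 idx=15 entry=0x30007 [P=1 RW=1 US=1 PS=0]
  L1: frame=0x30 idx=13 entry=0x34007 [P=1 RW=1 US=1 PS=0]
  ✓ 0x347A9  — 2 lookups

Access #2 fault: NONE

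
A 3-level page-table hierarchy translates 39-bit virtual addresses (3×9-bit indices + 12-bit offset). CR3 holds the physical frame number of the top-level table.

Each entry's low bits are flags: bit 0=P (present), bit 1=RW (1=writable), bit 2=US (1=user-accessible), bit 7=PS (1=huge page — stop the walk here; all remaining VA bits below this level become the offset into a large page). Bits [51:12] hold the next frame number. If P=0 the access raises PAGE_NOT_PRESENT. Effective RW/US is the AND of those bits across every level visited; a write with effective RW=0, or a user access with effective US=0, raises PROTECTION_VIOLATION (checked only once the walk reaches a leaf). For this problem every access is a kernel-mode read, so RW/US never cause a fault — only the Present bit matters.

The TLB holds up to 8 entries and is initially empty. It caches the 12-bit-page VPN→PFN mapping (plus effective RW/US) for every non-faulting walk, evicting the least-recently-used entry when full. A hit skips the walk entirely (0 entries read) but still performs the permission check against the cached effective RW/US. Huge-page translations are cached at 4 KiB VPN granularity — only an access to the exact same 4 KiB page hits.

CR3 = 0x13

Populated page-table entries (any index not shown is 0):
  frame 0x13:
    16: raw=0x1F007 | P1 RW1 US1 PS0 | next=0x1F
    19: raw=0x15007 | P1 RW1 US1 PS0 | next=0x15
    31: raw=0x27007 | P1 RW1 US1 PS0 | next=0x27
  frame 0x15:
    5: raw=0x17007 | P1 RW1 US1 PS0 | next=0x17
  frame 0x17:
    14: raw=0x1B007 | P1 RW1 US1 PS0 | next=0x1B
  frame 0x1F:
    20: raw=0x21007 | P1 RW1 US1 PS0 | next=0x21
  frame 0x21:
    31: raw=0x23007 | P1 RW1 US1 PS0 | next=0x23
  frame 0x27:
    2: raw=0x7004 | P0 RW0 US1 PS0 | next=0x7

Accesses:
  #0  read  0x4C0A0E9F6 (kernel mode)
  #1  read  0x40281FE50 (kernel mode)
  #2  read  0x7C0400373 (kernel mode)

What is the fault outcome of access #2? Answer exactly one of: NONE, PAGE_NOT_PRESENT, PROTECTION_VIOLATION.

Trace:
#0 VA=0x4C0A0E9F6 (r,kernel):
  [0] read 0x13 idx=19: raw=0x15007 flags P=1 W=1 U=1 S=0
  [1] read 0x15 idx=5: raw=0x17007 flags P=1 W=1 U=1 S=0
  [2] read 0x17 idx=14: raw=0x1B007 flags P=1 W=1 U=1 S=0
  → PA=0x1B9F6  (3 entries read)
#1 VA=0x40281FE50 (r,kernel):
  [0] read 0x13 idx=16: raw=0x1F007 flags P=1 W=1 U=1 S=0
  [1] read 0x1F idx=20: raw=0x21007 flags P=1 W=1 U=1 S=0
  [2] read 0x21 idx=31: raw=0x23007 flags P=1 W=1 U=1 S=0
  → PA=0x23E50  (3 entries read)
#2 VA=0x7C0400373 (r,kernel):
  [0] read 0x13 idx=31: raw=0x27007 flags P=1 W=1 U=1 S=0
  [1] read 0x27 idx=2: raw=0x7004 flags P=0 W=0 U=1 S=0
  → PAGE_NOT_PRESENT  (2 entries read)

Access #2 fault: PAGE_NOT_PRESENT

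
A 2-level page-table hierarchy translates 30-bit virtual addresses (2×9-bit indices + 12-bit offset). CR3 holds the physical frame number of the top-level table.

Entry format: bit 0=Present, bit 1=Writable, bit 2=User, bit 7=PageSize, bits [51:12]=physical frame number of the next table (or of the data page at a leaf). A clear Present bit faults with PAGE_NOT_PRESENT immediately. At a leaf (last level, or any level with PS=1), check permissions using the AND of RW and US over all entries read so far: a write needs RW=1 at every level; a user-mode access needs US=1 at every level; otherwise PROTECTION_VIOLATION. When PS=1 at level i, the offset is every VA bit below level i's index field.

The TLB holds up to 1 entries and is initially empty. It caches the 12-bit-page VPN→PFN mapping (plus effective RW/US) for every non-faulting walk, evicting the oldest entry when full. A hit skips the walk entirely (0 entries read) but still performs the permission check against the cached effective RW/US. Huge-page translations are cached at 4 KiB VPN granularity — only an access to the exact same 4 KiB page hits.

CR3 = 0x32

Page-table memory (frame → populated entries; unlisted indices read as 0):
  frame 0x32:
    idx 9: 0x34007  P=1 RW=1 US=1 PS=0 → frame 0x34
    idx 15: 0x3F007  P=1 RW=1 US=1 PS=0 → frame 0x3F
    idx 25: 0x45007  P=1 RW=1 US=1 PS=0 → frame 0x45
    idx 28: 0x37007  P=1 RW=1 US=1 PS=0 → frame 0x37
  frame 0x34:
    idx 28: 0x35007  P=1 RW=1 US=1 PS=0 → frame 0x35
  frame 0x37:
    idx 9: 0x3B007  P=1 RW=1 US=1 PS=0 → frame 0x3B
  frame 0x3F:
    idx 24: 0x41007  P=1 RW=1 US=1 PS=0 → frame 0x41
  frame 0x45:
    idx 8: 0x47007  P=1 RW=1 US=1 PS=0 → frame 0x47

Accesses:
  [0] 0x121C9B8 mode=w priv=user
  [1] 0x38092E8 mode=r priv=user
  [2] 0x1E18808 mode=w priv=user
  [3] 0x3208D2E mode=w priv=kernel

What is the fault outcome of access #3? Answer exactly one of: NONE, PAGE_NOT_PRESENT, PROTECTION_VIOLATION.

Per-access translation:
#0 VA=0x121C9B8 (w,user):
  L0: frame=0x32 idx=9 entry=0x34007 [P=1 RW=1 US=1 PS=0]
  L1: frame=0x34 idx=28 entry=0x35007 [P=1 RW=1 US=1 PS=0]
  → PA=0x359B8  (2 entries read)
#1 VA=0x38092E8 (r,user):
  L0: frame=0x32 idx=28 entry=0x37007 [P=1 RW=1 US=1 PS=0]
  L1: frame=0x37 idx=9 entry=0x3B007 [P=1 RW=1 US=1 PS=0]
  → PA=0x3B2E8  (2 entries read)
#2 VA=0x1E18808 (w,user):
  L0: frame=0x32 idx=15 entry=0x3F007 [P=1 RW=1 US=1 PS=0]
  L1: frame=0x3F idx=24 entry=0x41007 [P=1 RW=1 US=1 PS=0]
  → PA=0x41808  (2 entries read)
#3 VA=0x3208D2E (w,kernel):
  L0: frame=0x32 idx=25 entry=0x45007 [P=1 RW=1 US=1 PS=0]
  L1: frame=0x45 idx=8 entry=0x47007 [P=1 RW=1 US=1 PS=0]
  → PA=0x47D2E  (2 entries read)

Access #3 fault: NONE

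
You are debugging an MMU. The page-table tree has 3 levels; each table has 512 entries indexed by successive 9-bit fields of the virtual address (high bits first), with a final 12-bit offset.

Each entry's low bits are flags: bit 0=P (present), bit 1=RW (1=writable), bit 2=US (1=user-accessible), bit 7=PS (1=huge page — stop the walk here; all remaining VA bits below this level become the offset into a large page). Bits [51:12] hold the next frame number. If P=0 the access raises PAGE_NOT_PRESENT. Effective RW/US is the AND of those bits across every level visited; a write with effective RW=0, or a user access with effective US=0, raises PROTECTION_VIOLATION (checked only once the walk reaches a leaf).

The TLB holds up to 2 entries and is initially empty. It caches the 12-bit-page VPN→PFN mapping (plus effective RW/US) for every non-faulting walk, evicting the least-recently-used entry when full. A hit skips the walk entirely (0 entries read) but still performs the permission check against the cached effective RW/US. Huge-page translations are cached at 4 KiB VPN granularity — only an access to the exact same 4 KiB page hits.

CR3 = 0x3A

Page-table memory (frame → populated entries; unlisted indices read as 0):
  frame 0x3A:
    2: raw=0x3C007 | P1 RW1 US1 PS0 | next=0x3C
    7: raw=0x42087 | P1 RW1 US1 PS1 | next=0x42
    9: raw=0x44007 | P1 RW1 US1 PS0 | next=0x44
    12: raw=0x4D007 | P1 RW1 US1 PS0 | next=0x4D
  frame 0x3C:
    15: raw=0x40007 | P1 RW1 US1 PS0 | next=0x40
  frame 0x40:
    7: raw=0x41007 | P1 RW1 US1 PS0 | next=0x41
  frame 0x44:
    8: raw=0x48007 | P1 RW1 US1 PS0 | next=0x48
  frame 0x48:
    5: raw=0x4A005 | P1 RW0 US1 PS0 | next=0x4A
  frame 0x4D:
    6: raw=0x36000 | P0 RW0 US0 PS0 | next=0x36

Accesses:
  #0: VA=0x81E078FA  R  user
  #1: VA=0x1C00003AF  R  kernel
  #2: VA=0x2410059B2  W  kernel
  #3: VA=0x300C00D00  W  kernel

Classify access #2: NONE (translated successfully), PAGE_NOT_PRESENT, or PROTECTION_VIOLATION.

Trace:
#0 VA=0x81E078FA (r,user):
  L0: frame=0x3A idx=2 entry=0x3C007 [P=1 RW=1 US=1 PS=0]
  L1: frame=0x3C idx=15 entry=0x40007 [P=1 RW=1 US=1 PS=0]
  L2: frame=0x40 idx=7 entry=0x41007 [P=1 RW=1 US=1 PS=0]
  ✓ 0x418FA  — 3 lookups
#1 VA=0x1C00003AF (r,kernel):
  L0: frame=0x3A idx=7 entry=0x42087 [P=1 RW=1 US=1 PS=1]
  ✓ 0x423AF (huge @L0)  — 1 lookups
#2 VA=0x2410059B2 (w,kernel):
  L0: frame=0x3A idx=9 entry=0x44007 [P=1 RW=1 US=1 PS=0]
  L1: frame=0x44 idx=8 entry=0x48007 [P=1 RW=1 US=1 PS=0]
  L2: frame=0x48 idx=5 entry=0x4A005 [P=1 RW=0 US=1 PS=0]
  → PROTECTION_VIOLATION  (3 entries read)
#3 VA=0x300C00D00 (w,kernel):
  L0: frame=0x3A idx=12 entry=0x4D007 [P=1 RW=1 US=1 PS=0]
  L1: frame=0x4D idx=6 entry=0x36000 [P=0 RW=0 US=0 PS=0]
  → PAGE_NOT_PRESENT  (2 entries read)

Access #2 fault: PROTECTION_VIOLATION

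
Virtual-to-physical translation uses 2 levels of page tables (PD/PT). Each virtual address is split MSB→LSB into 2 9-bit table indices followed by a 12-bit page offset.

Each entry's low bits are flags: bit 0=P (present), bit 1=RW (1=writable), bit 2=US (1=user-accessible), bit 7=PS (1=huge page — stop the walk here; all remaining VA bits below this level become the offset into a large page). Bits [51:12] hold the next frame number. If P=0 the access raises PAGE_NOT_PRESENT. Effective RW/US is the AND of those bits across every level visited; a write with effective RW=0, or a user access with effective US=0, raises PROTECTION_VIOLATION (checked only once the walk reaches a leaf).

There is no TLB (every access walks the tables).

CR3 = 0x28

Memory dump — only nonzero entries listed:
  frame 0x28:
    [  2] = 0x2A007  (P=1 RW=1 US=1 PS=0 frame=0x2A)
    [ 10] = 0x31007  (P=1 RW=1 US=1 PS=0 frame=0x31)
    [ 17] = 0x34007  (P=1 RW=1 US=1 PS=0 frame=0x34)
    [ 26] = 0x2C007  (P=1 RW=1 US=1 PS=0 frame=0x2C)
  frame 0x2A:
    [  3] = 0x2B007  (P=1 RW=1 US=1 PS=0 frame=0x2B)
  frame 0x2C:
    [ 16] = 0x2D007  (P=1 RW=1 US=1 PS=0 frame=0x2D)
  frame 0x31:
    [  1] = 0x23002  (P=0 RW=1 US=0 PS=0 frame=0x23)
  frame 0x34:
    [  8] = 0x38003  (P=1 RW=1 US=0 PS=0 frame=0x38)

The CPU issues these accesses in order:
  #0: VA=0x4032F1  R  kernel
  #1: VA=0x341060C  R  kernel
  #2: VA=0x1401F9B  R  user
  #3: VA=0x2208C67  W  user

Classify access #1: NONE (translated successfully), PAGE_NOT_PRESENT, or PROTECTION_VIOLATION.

Trace:
#0 VA=0x4032F1 (r,kernel):
  L0: frame=0x28 idx=2 entry=0x2A007 [P=1 RW=1 US=1 PS=0]
  L1: frame=0x2A idx=3 entry=0x2B007 [P=1 RW=1 US=1 PS=0]
  ⇒ phys 0x2B2F1  [2 reads]
#1 VA=0x341060C (r,kernel):
  L0: frame=0x28 idx=26 entry=0x2C007 [P=1 RW=1 US=1 PS=0]
  L1: frame=0x2C idx=16 entry=0x2D007 [P=1 RW=1 US=1 PS=0]
  ⇒ phys 0x2D60C  [2 reads]
#2 VA=0x1401F9B (r,user):
  L0: frame=0x28 idx=10 entry=0x31007 [P=1 RW=1 US=1 PS=0]
  L1: frame=0x31 idx=1 entry=0x23002 [P=0 RW=1 US=0 PS=0]
  → PAGE_NOT_PRESENT  (2 entries read)
#3 VA=0x2208C67 (w,user):
  L0: frame=0x28 idx=17 entry=0x34007 [P=1 RW=1 US=1 PS=0]
  L1: frame=0x34 idx=8 entry=0x38003 [P=1 RW=1 US=0 PS=0]
  → PROTECTION_VIOLATION  (2 entries read)

Access #1 fault: NONE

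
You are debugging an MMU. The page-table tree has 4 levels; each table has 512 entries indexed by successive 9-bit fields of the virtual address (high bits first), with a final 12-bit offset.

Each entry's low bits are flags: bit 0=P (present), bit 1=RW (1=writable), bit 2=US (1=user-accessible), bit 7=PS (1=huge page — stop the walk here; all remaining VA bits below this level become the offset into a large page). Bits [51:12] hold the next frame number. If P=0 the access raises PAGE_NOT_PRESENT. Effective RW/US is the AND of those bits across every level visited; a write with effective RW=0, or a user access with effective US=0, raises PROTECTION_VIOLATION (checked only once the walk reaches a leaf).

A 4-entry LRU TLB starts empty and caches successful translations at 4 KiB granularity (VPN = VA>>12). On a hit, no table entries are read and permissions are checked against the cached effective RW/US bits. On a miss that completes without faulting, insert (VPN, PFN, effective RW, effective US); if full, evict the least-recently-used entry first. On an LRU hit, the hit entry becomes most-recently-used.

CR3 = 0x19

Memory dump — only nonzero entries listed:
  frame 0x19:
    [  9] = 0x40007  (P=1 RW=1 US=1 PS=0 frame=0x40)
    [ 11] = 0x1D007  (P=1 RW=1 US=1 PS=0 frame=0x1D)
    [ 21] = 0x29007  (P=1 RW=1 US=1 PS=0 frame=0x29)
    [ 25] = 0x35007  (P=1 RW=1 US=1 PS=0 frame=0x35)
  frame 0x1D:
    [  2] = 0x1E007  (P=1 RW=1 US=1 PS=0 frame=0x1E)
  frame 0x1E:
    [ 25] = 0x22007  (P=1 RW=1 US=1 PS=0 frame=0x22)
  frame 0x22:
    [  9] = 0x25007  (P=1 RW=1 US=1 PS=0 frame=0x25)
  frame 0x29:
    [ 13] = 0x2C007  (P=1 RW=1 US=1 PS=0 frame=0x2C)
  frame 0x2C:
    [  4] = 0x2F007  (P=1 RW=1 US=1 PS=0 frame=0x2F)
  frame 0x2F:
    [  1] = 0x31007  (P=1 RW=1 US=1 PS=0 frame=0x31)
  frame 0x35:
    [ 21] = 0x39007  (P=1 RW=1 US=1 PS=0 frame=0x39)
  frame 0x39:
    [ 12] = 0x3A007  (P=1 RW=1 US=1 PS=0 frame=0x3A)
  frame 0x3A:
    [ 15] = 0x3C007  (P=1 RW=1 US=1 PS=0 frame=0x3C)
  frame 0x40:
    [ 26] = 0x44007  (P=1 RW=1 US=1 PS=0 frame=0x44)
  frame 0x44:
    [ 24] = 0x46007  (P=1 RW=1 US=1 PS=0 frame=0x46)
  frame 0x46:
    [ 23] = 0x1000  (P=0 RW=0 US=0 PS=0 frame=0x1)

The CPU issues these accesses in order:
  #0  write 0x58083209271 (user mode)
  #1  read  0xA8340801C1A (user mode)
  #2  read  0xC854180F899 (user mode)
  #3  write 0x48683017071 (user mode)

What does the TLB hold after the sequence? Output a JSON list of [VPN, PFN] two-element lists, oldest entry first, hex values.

Per-access translation:
#0 VA=0x58083209271 (w,user):
  [0] read 0x19 idx=11: raw=0x1D007 flags P=1 W=1 U=1 S=0
  [1] read 0x1D idx=2: raw=0x1E007 flags P=1 W=1 U=1 S=0
  [2] read 0x1E idx=25: raw=0x22007 flags P=1 W=1 U=1 S=0
  [3] read 0x22 idx=9: raw=0x25007 flags P=1 W=1 U=1 S=0
  → PA=0x25271  (4 entries read)
#1 VA=0xA8340801C1A (r,user):
  [0] read 0x19 idx=21: raw=0x29007 flags P=1 W=1 U=1 S=0
  [1] read 0x29 idx=13: raw=0x2C007 flags P=1 W=1 U=1 S=0
  [2] read 0x2C idx=4: raw=0x2F007 flags P=1 W=1 U=1 S=0
  [3] read 0x2F idx=1: raw=0x31007 flags P=1 W=1 U=1 S=0
  → PA=0x31C1A  (4 entries read)
#2 VA=0xC854180F899 (r,user):
  [0] read 0x19 idx=25: raw=0x35007 flags P=1 W=1 U=1 S=0
  [1] read 0x35 idx=21: raw=0x39007 flags P=1 W=1 U=1 S=0
  [2] read 0x39 idx=12: raw=0x3A007 flags P=1 W=1 U=1 S=0
  [3] read 0x3A idx=15: raw=0x3C007 flags P=1 W=1 U=1 S=0
  → PA=0x3C899  (4 entries read)
#3 VA=0x48683017071 (w,user):
  [0] read 0x19 idx=9: raw=0x40007 flags P=1 W=1 U=1 S=0
  [1] read 0x40 idx=26: raw=0x44007 flags P=1 W=1 U=1 S=0
  [2] read 0x44 idx=24: raw=0x46007 flags P=1 W=1 U=1 S=0
  [3] read 0x46 idx=23: raw=0x1000 flags P=0 W=0 U=0 S=0
  → PAGE_NOT_PRESENT  (4 entries read)

TLB: [["0x58083209", "0x25"], ["0xA8340801", "0x31"], ["0xC854180F", "0x3C"]]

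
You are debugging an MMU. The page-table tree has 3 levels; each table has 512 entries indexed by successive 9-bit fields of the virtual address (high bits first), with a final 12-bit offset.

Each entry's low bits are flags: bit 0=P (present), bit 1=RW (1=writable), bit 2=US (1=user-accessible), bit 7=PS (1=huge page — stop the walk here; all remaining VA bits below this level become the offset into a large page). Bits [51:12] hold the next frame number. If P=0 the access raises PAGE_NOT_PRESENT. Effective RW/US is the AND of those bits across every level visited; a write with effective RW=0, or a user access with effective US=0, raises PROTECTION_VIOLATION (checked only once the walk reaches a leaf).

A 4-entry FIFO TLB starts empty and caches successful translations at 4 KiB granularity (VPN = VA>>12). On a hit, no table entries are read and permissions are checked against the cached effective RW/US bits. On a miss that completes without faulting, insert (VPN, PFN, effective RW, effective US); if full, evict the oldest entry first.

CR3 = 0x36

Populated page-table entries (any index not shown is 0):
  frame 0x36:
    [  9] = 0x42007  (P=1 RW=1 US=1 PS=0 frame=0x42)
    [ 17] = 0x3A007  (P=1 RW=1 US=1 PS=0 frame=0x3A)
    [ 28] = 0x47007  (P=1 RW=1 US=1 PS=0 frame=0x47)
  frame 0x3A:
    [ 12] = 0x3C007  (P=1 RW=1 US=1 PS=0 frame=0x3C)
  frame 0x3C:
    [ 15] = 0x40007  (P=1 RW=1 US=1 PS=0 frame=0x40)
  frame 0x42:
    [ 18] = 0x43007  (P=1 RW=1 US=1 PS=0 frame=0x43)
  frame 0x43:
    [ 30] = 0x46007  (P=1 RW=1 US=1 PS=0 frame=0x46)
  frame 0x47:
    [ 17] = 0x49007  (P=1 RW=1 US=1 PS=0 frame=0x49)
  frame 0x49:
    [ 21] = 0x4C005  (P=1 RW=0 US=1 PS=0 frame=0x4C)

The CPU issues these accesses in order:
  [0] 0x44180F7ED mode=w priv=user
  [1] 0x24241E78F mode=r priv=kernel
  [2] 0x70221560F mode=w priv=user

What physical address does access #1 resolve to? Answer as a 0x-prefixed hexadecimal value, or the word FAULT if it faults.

Walk each access:
#0 VA=0x44180F7ED (w,user):
  [0] read 0x36 idx=17: raw=0x3A007 flags P=1 W=1 U=1 S=0
  [1] read 0x3A idx=12: raw=0x3C007 flags P=1 W=1 U=1 S=0
  [2] read 0x3C idx=15: raw=0x40007 flags P=1 W=1 U=1 S=0
  ⇒ phys 0x407ED  [3 reads]
#1 VA=0x24241E78F (r,kernel):
  [0] read 0x36 idx=9: raw=0x42007 flags P=1 W=1 U=1 S=0
  [1] read 0x42 idx=18: raw=0x43007 flags P=1 W=1 U=1 S=0
  [2] read 0x43 idx=30: raw=0x46007 flags P=1 W=1 U=1 S=0
  ⇒ phys 0x4678F  [3 reads]
#2 VA=0x70221560F (w,user):
  [0] read 0x36 idx=28: raw=0x47007 flags P=1 W=1 U=1 S=0
  [1] read 0x47 idx=17: raw=0x49007 flags P=1 W=1 U=1 S=0
  [2] read 0x49 idx=21: raw=0x4C005 flags P=1 W=0 U=1 S=0
  → PROTECTION_VIOLATION  (3 entries read)

Access #1 PA: 0x4678F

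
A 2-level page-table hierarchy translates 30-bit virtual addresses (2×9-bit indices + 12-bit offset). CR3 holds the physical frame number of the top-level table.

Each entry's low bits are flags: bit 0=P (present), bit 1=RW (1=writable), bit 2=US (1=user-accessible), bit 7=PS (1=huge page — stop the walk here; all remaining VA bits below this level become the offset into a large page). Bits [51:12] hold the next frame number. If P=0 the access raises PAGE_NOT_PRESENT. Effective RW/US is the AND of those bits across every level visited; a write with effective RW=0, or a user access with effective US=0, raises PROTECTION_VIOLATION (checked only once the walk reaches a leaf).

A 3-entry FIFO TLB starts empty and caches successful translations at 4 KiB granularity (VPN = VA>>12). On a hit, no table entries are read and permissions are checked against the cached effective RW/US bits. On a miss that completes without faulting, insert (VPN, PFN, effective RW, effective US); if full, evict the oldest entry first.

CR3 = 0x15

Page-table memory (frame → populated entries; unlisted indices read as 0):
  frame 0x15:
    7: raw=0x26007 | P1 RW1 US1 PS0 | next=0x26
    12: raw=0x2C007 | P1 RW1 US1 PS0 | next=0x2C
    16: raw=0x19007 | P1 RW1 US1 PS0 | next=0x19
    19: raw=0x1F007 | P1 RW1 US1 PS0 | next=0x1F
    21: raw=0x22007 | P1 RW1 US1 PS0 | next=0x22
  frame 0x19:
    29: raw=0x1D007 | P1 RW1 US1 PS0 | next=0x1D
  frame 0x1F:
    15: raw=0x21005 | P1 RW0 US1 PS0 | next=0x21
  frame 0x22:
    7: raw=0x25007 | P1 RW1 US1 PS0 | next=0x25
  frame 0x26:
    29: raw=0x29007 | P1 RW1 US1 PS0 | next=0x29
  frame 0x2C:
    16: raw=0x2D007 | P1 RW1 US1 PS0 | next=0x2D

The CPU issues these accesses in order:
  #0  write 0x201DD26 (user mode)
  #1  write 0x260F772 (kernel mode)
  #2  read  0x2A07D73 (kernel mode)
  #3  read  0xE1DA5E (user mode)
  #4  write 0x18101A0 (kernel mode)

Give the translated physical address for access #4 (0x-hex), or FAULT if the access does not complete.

Per-access translation:
#0 VA=0x201DD26 (w,user):
  lvl0: tbl 0x15, slot 16 ⇒ 0x19007 (P1/RW1/US1/PS0)
  lvl1: tbl 0x19, slot 29 ⇒ 0x1D007 (P1/RW1/US1/PS0)
  → PA=0x1DD26  (2 entries read)
#1 VA=0x260F772 (w,kernel):
  lvl0: tbl 0x15, slot 19 ⇒ 0x1F007 (P1/RW1/US1/PS0)
  lvl1: tbl 0x1F, slot 15 ⇒ 0x21005 (P1/RW0/US1/PS0)
  ⇒ fault: PROTECTION_VIOLATION  — 2 lookups
#2 VA=0x2A07D73 (r,kernel):
  lvl0: tbl 0x15, slot 21 ⇒ 0x22007 (P1/RW1/US1/PS0)
  lvl1: tbl 0x22, slot 7 ⇒ 0x25007 (P1/RW1/US1/PS0)
  → PA=0x25D73  (2 entries read)
#3 VA=0xE1DA5E (r,user):
  lvl0: tbl 0x15, slot 7 ⇒ 0x26007 (P1/RW1/US1/PS0)
  lvl1: tbl 0x26, slot 29 ⇒ 0x29007 (P1/RW1/US1/PS0)
  → PA=0x29A5E  (2 entries read)
#4 VA=0x18101A0 (w,kernel):
  lvl0: tbl 0x15, slot 12 ⇒ 0x2C007 (P1/RW1/US1/PS0)
  lvl1: tbl 0x2C, slot 16 ⇒ 0x2D007 (P1/RW1/US1/PS0)
  → PA=0x2D1A0  (2 entries read)

Access #4 PA: 0x2D1A0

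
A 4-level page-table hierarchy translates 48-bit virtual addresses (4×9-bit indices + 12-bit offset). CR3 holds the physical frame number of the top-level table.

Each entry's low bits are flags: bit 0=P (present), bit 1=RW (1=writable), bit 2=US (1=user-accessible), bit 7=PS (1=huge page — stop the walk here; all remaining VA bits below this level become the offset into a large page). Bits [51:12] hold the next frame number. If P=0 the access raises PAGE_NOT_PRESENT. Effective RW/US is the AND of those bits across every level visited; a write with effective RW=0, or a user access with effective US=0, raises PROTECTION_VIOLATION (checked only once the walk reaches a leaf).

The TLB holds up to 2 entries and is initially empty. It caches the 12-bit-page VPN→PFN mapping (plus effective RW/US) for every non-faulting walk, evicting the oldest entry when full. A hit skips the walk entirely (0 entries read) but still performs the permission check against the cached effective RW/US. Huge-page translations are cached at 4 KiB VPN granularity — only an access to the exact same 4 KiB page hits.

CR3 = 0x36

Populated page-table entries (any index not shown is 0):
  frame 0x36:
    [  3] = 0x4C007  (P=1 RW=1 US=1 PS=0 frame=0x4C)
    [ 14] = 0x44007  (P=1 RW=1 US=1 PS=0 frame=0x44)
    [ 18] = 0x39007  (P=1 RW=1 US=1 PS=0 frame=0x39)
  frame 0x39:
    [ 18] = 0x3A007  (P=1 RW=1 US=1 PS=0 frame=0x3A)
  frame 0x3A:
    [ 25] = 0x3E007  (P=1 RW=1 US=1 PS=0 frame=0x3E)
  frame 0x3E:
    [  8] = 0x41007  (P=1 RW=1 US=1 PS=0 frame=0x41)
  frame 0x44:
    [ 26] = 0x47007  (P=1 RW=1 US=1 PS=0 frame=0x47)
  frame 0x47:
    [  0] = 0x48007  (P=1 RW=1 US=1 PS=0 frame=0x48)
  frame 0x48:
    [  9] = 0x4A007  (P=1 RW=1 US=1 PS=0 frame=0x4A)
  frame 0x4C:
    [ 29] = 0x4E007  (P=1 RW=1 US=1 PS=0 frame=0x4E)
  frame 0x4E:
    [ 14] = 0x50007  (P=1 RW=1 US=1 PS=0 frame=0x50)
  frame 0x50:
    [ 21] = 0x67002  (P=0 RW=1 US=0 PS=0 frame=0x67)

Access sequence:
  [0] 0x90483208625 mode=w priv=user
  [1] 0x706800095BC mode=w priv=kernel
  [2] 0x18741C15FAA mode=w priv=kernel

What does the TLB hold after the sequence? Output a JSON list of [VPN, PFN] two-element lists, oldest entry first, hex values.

Trace:
#0 VA=0x90483208625 (w,user):
  [0] read 0x36 idx=18: raw=0x39007 flags P=1 W=1 U=1 S=0
  [1] read 0x39 idx=18: raw=0x3A007 flags P=1 W=1 U=1 S=0
  [2] read 0x3A idx=25: raw=0x3E007 flags P=1 W=1 U=1 S=0
  [3] read 0x3E idx=8: raw=0x41007 flags P=1 W=1 U=1 S=0
  ✓ 0x41625  — 4 lookups
#1 VA=0x706800095BC (w,kernel):
  [0] read 0x36 idx=14: raw=0x44007 flags P=1 W=1 U=1 S=0
  [1] read 0x44 idx=26: raw=0x47007 flags P=1 W=1 U=1 S=0
  [2] read 0x47 idx=0: raw=0x48007 flags P=1 W=1 U=1 S=0
  [3] read 0x48 idx=9: raw=0x4A007 flags P=1 W=1 U=1 S=0
  ✓ 0x4A5BC  — 4 lookups
#2 VA=0x18741C15FAA (w,kernel):
  [0] read 0x36 idx=3: raw=0x4C007 flags P=1 W=1 U=1 S=0
  [1] read 0x4C idx=29: raw=0x4E007 flags P=1 W=1 U=1 S=0
  [2] read 0x4E idx=14: raw=0x50007 flags P=1 W=1 U=1 S=0
  [3] read 0x50 idx=21: raw=0x67002 flags P=0 W=1 U=0 S=0
  ⇒ fault: PAGE_NOT_PRESENT  — 4 lookups

TLB: [["0x90483208", "0x41"], ["0x70680009", "0x4A"]]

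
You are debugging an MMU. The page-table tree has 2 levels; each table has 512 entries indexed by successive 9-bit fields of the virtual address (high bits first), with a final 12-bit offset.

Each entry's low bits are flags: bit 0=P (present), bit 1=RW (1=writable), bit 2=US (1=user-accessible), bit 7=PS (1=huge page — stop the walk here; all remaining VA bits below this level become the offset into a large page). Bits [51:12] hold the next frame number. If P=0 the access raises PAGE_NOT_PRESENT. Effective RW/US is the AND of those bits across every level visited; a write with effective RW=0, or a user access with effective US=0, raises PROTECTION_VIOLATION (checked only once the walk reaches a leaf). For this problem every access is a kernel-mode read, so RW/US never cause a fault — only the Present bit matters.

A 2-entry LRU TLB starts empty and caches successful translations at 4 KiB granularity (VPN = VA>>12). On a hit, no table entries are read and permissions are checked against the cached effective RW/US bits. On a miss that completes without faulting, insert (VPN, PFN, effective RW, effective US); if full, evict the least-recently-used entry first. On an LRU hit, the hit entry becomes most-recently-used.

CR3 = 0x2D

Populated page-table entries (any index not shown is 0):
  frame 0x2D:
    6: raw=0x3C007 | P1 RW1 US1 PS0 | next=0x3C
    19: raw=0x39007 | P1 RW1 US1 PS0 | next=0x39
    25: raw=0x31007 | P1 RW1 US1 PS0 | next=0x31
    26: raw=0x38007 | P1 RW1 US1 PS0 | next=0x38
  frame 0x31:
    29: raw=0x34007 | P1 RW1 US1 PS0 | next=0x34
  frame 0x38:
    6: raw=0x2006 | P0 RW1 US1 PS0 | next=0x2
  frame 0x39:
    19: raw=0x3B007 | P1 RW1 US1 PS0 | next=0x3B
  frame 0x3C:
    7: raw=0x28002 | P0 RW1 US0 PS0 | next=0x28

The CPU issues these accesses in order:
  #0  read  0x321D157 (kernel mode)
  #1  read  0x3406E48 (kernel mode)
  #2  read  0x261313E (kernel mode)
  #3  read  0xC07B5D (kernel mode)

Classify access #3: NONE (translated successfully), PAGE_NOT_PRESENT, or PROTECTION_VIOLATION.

Per-access translation:
#0 VA=0x321D157 (r,kernel):
  L0: frame=0x2D idx=25 entry=0x31007 [P=1 RW=1 US=1 PS=0]
  L1: frame=0x31 idx=29 entry=0x34007 [P=1 RW=1 US=1 PS=0]
  ⇒ phys 0x34157  [2 reads]
#1 VA=0x3406E48 (r,kernel):
  L0: frame=0x2D idx=26 entry=0x38007 [P=1 RW=1 US=1 PS=0]
  L1: frame=0x38 idx=6 entry=0x2006 [P=0 RW=1 US=1 PS=0]
  ✗ PAGE_NOT_PRESENT  [2 reads]
#2 VA=0x261313E (r,kernel):
  L0: frame=0x2D idx=19 entry=0x39007 [P=1 RW=1 US=1 PS=0]
  L1: frame=0x39 idx=19 entry=0x3B007 [P=1 RW=1 US=1 PS=0]
  ⇒ phys 0x3B13E  [2 reads]
#3 VA=0xC07B5D (r,kernel):
  L0: frame=0x2D idx=6 entry=0x3C007 [P=1 RW=1 US=1 PS=0]
  L1: frame=0x3C idx=7 entry=0x28002 [P=0 RW=1 US=0 PS=0]
  ✗ PAGE_NOT_PRESENT  [2 reads]

Access #3 fault: PAGE_NOT_PRESENT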